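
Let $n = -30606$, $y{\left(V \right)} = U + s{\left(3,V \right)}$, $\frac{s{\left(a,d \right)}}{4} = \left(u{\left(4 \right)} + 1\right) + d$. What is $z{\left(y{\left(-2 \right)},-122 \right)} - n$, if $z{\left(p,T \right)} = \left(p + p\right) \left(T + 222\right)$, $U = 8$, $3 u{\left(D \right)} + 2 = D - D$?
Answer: $\frac{92618}{3} \approx 30873.0$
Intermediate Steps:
$u{\left(D \right)} = - \frac{2}{3}$ ($u{\left(D \right)} = - \frac{2}{3} + \frac{D - D}{3} = - \frac{2}{3} + \frac{1}{3} \cdot 0 = - \frac{2}{3} + 0 = - \frac{2}{3}$)
$s{\left(a,d \right)} = \frac{4}{3} + 4 d$ ($s{\left(a,d \right)} = 4 \left(\left(- \frac{2}{3} + 1\right) + d\right) = 4 \left(\frac{1}{3} + d\right) = \frac{4}{3} + 4 d$)
$y{\left(V \right)} = \frac{28}{3} + 4 V$ ($y{\left(V \right)} = 8 + \left(\frac{4}{3} + 4 V\right) = \frac{28}{3} + 4 V$)
$z{\left(p,T \right)} = 2 p \left(222 + T\right)$
$z{\left(y{\left(-2 \right)},-122 \right)} - n = 2 \left(\frac{28}{3} + 4 \left(-2\right)\right) \left(222 - 122\right) - -30606 = 2 \left(\frac{28}{3} - 8\right) 100 + 30606 = 2 \cdot \frac{4}{3} \cdot 100 + 30606 = \frac{800}{3} + 30606 = \frac{92618}{3}$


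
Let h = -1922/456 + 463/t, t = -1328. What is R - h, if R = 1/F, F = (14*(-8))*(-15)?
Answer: 2015347/441560 ≈ 4.5641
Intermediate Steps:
F = 1680 (F = -112*(-15) = 1680)
R = 1/1680 ≈ 0.00059524
h = -345443/75696 (h = -1922/456 + 463/(-1328) = -1922*1/456 + 463*(-1/1328) = -961/228 - 463/1328 = -345443/75696 ≈ -4.5636)
R - h = 1/1680 - 1*(-345443/75696) = 1/1680 + 345443/75696 = 2015347/441560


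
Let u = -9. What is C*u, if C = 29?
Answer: -261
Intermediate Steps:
C*u = 29*(-9) = -261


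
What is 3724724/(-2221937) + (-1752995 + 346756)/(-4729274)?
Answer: -14490665905433/10508148883738 ≈ -1.3790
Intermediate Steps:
3724724/(-2221937) + (-1752995 + 346756)/(-4729274) = 3724724*(-1/2221937) - 1406239*(-1/4729274) = -3724724/2221937 + 1406239/4729274 = -14490665905433/10508148883738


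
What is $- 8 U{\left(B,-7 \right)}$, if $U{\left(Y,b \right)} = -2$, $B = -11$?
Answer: $16$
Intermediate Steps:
$- 8 U{\left(B,-7 \right)} = \left(-8\right) \left(-2\right) = 16$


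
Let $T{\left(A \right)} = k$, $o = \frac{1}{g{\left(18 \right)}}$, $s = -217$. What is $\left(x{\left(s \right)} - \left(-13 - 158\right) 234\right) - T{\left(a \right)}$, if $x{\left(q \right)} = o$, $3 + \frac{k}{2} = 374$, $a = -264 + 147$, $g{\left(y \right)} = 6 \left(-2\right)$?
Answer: $\frac{471263}{12} \approx 39272.0$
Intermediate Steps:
$g{\left(y \right)} = -12$
$a = -117$
$k = 742$ ($k = -6 + 2 \cdot 374 = -6 + 748 = 742$)
$o = - \frac{1}{12}$ ($o = \frac{1}{-12} = - \frac{1}{12} \approx -0.083333$)
$x{\left(q \right)} = - \frac{1}{12}$
$T{\left(A \right)} = 742$
$\left(x{\left(s \right)} - \left(-13 - 158\right) 234\right) - T{\left(a \right)} = \left(- \frac{1}{12} - \left(-13 - 158\right) 234\right) - 742 = \left(- \frac{1}{12} - \left(-171\right) 234\right) - 742 = \left(- \frac{1}{12} - -40014\right) - 742 = \left(- \frac{1}{12} + 40014\right) - 742 = \frac{480167}{12} - 742 = \frac{471263}{12}$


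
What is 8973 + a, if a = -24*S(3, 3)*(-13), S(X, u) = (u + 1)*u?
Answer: 12717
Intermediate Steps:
S(X, u) = u*(1 + u) (S(X, u) = (1 + u)*u = u*(1 + u))
a = 3744 (a = -72*(1 + 3)*(-13) = -72*4*(-13) = -24*12*(-13) = -288*(-13) = 3744)
8973 + a = 8973 + 3744 = 12717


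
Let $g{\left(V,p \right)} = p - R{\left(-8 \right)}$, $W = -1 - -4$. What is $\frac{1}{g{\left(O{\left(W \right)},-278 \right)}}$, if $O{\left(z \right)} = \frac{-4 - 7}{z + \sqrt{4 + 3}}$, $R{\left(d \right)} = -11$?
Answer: $- \frac{1}{267} \approx -0.0037453$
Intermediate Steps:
$W = 3$ ($W = -1 + 4 = 3$)
$O{\left(z \right)} = - \frac{11}{z + \sqrt{7}}$
$g{\left(V,p \right)} = 11 + p$ ($g{\left(V,p \right)} = p - -11 = p + 11 = 11 + p$)
$\frac{1}{g{\left(O{\left(W \right)},-278 \right)}} = \frac{1}{11 - 278} = \frac{1}{-267} = - \frac{1}{267}$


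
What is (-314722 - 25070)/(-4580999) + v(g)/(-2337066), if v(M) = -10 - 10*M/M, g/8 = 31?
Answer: 397103975126/5353048504467 ≈ 0.074183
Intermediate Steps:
g = 248 (g = 8*31 = 248)
v(M) = -20 (v(M) = -10 - 10*1 = -10 - 10 = -20)
(-314722 - 25070)/(-4580999) + v(g)/(-2337066) = (-314722 - 25070)/(-4580999) - 20/(-2337066) = -339792*(-1/4580999) - 20*(-1/2337066) = 339792/4580999 + 10/1168533 = 397103975126/5353048504467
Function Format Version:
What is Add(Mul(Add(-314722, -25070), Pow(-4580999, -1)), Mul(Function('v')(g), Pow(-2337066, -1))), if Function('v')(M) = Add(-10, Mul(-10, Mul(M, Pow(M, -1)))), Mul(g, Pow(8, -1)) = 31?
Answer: Rational(397103975126, 5353048504467) ≈ 0.074183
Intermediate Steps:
g = 248 (g = Mul(8, 31) = 248)
Function('v')(M) = -20 (Function('v')(M) = Add(-10, Mul(-10, 1)) = Add(-10, -10) = -20)
Add(Mul(Add(-314722, -25070), Pow(-4580999, -1)), Mul(Function('v')(g), Pow(-2337066, -1))) = Add(Mul(Add(-314722, -25070), Pow(-4580999, -1)), Mul(-20, Pow(-2337066, -1))) = Add(Mul(-339792, Rational(-1, 4580999)), Mul(-20, Rational(-1, 2337066))) = Add(Rational(339792, 4580999), Rational(10, 1168533)) = Rational(397103975126, 5353048504467)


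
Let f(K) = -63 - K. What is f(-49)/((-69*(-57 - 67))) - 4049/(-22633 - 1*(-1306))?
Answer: 1908037/10137434 ≈ 0.18822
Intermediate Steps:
f(-49)/((-69*(-57 - 67))) - 4049/(-22633 - 1*(-1306)) = (-63 - 1*(-49))/((-69*(-57 - 67))) - 4049/(-22633 - 1*(-1306)) = (-63 + 49)/((-69*(-124))) - 4049/(-22633 + 1306) = -14/8556 - 4049/(-21327) = -14*1/8556 - 4049*(-1/21327) = -7/4278 + 4049/21327 = 1908037/10137434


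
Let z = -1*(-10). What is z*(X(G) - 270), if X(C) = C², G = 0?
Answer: -2700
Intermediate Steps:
z = 10
z*(X(G) - 270) = 10*(0² - 270) = 10*(0 - 270) = 10*(-270) = -2700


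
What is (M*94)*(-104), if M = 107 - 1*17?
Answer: -879840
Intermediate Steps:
M = 90 (M = 107 - 17 = 90)
(M*94)*(-104) = (90*94)*(-104) = 8460*(-104) = -879840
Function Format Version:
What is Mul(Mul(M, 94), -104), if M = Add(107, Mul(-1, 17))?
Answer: -879840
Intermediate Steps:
M = 90 (M = Add(107, -17) = 90)
Mul(Mul(M, 94), -104) = Mul(Mul(90, 94), -104) = Mul(8460, -104) = -879840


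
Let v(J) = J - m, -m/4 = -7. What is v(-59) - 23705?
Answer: -23792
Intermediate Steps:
m = 28 (m = -4*(-7) = 28)
v(J) = -28 + J (v(J) = J - 1*28 = J - 28 = -28 + J)
v(-59) - 23705 = (-28 - 59) - 23705 = -87 - 23705 = -23792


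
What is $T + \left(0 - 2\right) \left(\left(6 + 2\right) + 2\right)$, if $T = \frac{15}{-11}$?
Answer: $- \frac{235}{11} \approx -21.364$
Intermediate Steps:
$T = - \frac{15}{11}$ ($T = 15 \left(- \frac{1}{11}\right) = - \frac{15}{11} \approx -1.3636$)
$T + \left(0 - 2\right) \left(\left(6 + 2\right) + 2\right) = - \frac{15}{11} + \left(0 - 2\right) \left(\left(6 + 2\right) + 2\right) = - \frac{15}{11} - 2 \left(8 + 2\right) = - \frac{15}{11} - 20 = - \frac{235}{11}$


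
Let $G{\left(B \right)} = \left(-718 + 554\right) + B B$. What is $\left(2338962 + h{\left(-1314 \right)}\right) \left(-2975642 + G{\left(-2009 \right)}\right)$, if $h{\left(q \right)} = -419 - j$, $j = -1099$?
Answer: $2480663921550$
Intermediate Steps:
$G{\left(B \right)} = -164 + B^{2}$
$h{\left(q \right)} = 680$ ($h{\left(q \right)} = -419 - -1099 = -419 + 1099 = 680$)
$\left(2338962 + h{\left(-1314 \right)}\right) \left(-2975642 + G{\left(-2009 \right)}\right) = \left(2338962 + 680\right) \left(-2975642 - \left(164 - \left(-2009\right)^{2}\right)\right) = 2339642 \left(-2975642 + \left(-164 + 4036081\right)\right) = 2339642 \left(-2975642 + 4035917\right) = 2339642 \cdot 1060275 = 2480663921550$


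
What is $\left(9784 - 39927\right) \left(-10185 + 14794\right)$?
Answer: $-138929087$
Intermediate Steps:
$\left(9784 - 39927\right) \left(-10185 + 14794\right) = \left(-30143\right) 4609 = -138929087$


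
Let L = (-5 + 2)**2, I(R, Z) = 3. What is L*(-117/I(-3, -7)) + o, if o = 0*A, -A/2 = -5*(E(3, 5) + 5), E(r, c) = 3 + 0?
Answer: -351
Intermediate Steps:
E(r, c) = 3
A = 80 (A = -(-10)*(3 + 5) = -(-10)*8 = -2*(-40) = 80)
o = 0 (o = 0*80 = 0)
L = 9 (L = (-3)**2 = 9)
L*(-117/I(-3, -7)) + o = 9*(-117/3) + 0 = 9*(-117*1/3) + 0 = 9*(-39) + 0 = -351 + 0 = -351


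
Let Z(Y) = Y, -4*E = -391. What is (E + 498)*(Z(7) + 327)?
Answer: 397961/2 ≈ 1.9898e+5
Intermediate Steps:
E = 391/4 (E = -1/4*(-391) = 391/4 ≈ 97.750)
(E + 498)*(Z(7) + 327) = (391/4 + 498)*(7 + 327) = (2383/4)*334 = 397961/2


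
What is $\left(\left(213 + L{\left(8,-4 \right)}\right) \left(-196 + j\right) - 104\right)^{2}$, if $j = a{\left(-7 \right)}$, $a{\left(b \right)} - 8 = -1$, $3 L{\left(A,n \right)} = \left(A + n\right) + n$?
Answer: $1629010321$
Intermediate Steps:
$L{\left(A,n \right)} = \frac{A}{3} + \frac{2 n}{3}$ ($L{\left(A,n \right)} = \frac{\left(A + n\right) + n}{3} = \frac{A + 2 n}{3} = \frac{A}{3} + \frac{2 n}{3}$)
$a{\left(b \right)} = 7$ ($a{\left(b \right)} = 8 - 1 = 7$)
$j = 7$
$\left(\left(213 + L{\left(8,-4 \right)}\right) \left(-196 + j\right) - 104\right)^{2} = \left(\left(213 + \left(\frac{1}{3} \cdot 8 + \frac{2}{3} \left(-4\right)\right)\right) \left(-196 + 7\right) - 104\right)^{2} = \left(\left(213 + \left(\frac{8}{3} - \frac{8}{3}\right)\right) \left(-189\right) - 104\right)^{2} = \left(\left(213 + 0\right) \left(-189\right) - 104\right)^{2} = \left(213 \left(-189\right) - 104\right)^{2} = \left(-40257 - 104\right)^{2} = \left(-40361\right)^{2} = 1629010321$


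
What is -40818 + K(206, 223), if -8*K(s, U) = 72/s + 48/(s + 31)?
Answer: -664273255/16274 ≈ -40818.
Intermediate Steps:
K(s, U) = -9/s - 6/(31 + s) (K(s, U) = -(72/s + 48/(s + 31))/8 = -(72/s + 48/(31 + s))/8 = -(48/(31 + s) + 72/s)/8 = -9/s - 6/(31 + s))
-40818 + K(206, 223) = -40818 + 3*(-93 - 5*206)/(206*(31 + 206)) = -40818 + 3*(1/206)*(-93 - 1030)/237 = -40818 + 3*(1/206)*(1/237)*(-1123) = -40818 - 1123/16274 = -664273255/16274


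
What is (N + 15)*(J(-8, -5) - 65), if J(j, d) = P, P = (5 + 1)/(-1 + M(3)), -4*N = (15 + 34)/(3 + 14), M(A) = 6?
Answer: -309749/340 ≈ -911.03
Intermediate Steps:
N = -49/68 (N = -(15 + 34)/(4*(3 + 14)) = -49/(4*17) = -¼*49/17 = -49/68 ≈ -0.72059)
P = 6/5 (P = (5 + 1)/(-1 + 6) = 6/5 ≈ 1.2000)
J(j, d) = 6/5
(N + 15)*(J(-8, -5) - 65) = (-49/68 + 15)*(6/5 - 65) = (971/68)*(-319/5) = -309749/340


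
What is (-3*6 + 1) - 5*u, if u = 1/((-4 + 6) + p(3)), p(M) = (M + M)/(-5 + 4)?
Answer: -63/4 ≈ -15.750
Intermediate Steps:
p(M) = -2*M (p(M) = (2*M)/(-1) = (2*M)*(-1) = -2*M)
u = -¼ (u = 1/((-4 + 6) - 2*3) = 1/(2 - 6) = 1/(-4) = -¼ ≈ -0.25000)
(-3*6 + 1) - 5*u = (-3*6 + 1) - 5*(-¼) = (-18 + 1) + 5/4 = -17 + 5/4 = -63/4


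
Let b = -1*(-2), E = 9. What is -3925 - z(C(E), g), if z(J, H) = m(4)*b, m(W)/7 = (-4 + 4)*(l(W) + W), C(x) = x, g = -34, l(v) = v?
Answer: -3925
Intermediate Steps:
m(W) = 0 (m(W) = 7*((-4 + 4)*(W + W)) = 7*(0*(2*W)) = 7*0 = 0)
b = 2
z(J, H) = 0 (z(J, H) = 0*2 = 0)
-3925 - z(C(E), g) = -3925 - 1*0 = -3925 + 0 = -3925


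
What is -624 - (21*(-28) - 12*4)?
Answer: 12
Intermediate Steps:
-624 - (21*(-28) - 12*4) = -624 - (-588 - 48) = -624 - 1*(-636) = -624 + 636 = 12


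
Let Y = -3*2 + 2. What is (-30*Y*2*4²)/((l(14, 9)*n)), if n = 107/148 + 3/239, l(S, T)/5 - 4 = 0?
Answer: 6791424/26017 ≈ 261.04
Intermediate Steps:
Y = -4 (Y = -6 + 2 = -4)
l(S, T) = 20 (l(S, T) = 20 + 5*0 = 20 + 0 = 20)
n = 26017/35372 (n = 107*(1/148) + 3*(1/239) = 107/148 + 3/239 = 26017/35372 ≈ 0.73553)
(-30*Y*2*4²)/((l(14, 9)*n)) = (-(-120)*2*4²)/((20*(26017/35372))) = (-30*(-8)*16)/(130085/8843) = (240*16)*(8843/130085) = 3840*(8843/130085) = 6791424/26017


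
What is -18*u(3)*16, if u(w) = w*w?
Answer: -2592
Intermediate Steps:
u(w) = w**2
-18*u(3)*16 = -18*3**2*16 = -18*9*16 = -162*16 = -2592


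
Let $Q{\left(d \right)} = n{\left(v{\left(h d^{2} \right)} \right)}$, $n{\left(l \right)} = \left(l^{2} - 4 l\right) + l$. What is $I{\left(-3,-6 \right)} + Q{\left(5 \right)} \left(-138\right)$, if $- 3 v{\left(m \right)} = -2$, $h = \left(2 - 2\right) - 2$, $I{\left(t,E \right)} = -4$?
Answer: $\frac{632}{3} \approx 210.67$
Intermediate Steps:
$h = -2$ ($h = 0 - 2 = -2$)
$v{\left(m \right)} = \frac{2}{3}$ ($v{\left(m \right)} = \left(- \frac{1}{3}\right) \left(-2\right) = \frac{2}{3}$)
$n{\left(l \right)} = l^{2} - 3 l$
$Q{\left(d \right)} = - \frac{14}{9}$ ($Q{\left(d \right)} = \frac{2 \left(-3 + \frac{2}{3}\right)}{3} = \frac{2}{3} \left(- \frac{7}{3}\right) = - \frac{14}{9}$)
$I{\left(-3,-6 \right)} + Q{\left(5 \right)} \left(-138\right) = -4 - - \frac{644}{3} = -4 + \frac{644}{3} = \frac{632}{3}$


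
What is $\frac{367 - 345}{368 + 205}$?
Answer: $\frac{22}{573} \approx 0.038394$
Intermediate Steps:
$\frac{367 - 345}{368 + 205} = \frac{22}{573}$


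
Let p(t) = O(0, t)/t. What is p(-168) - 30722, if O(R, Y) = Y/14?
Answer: -430107/14 ≈ -30722.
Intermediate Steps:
O(R, Y) = Y/14 (O(R, Y) = Y*(1/14) = Y/14)
p(t) = 1/14 (p(t) = (t/14)/t = 1/14)
p(-168) - 30722 = 1/14 - 30722 = -430107/14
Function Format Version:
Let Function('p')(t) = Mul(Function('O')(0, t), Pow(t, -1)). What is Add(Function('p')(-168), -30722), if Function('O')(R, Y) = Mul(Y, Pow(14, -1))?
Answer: Rational(-430107, 14) ≈ -30722.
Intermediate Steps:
Function('O')(R, Y) = Mul(Rational(1, 14), Y) (Function('O')(R, Y) = Mul(Y, Rational(1, 14)) = Mul(Rational(1, 14), Y))
Function('p')(t) = Rational(1, 14) (Function('p')(t) = Mul(Mul(Rational(1, 14), t), Pow(t, -1)) = Rational(1, 14))
Add(Function('p')(-168), -30722) = Add(Rational(1, 14), -30722) = Rational(-430107, 14)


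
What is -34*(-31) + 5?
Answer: 1059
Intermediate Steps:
-34*(-31) + 5 = 1054 + 5 = 1059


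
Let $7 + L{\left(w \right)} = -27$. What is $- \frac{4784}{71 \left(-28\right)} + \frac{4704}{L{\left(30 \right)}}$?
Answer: $- \frac{1148612}{8449} \approx -135.95$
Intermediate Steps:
$L{\left(w \right)} = -34$ ($L{\left(w \right)} = -7 - 27 = -34$)
$- \frac{4784}{71 \left(-28\right)} + \frac{4704}{L{\left(30 \right)}} = - \frac{4784}{71 \left(-28\right)} + \frac{4704}{-34} = - \frac{4784}{-1988} + 4704 \left(- \frac{1}{34}\right) = \left(-4784\right) \left(- \frac{1}{1988}\right) - \frac{2352}{17} = \frac{1196}{497} - \frac{2352}{17} = - \frac{1148612}{8449}$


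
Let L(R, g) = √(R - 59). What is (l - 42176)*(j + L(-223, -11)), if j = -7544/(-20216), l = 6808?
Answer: -33352024/2527 - 35368*I*√282 ≈ -13198.0 - 5.9393e+5*I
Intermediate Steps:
L(R, g) = √(-59 + R)
j = 943/2527 (j = -7544*(-1/20216) = 943/2527 ≈ 0.37317)
(l - 42176)*(j + L(-223, -11)) = (6808 - 42176)*(943/2527 + √(-59 - 223)) = -35368*(943/2527 + √(-282)) = -35368*(943/2527 + I*√282) = -33352024/2527 - 35368*I*√282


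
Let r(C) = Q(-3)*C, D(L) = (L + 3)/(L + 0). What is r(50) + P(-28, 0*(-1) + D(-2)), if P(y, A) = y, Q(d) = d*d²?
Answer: -1378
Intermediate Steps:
D(L) = (3 + L)/L
Q(d) = d³
r(C) = -27*C (r(C) = (-3)³*C = -27*C)
r(50) + P(-28, 0*(-1) + D(-2)) = -27*50 - 28 = -1350 - 28 = -1378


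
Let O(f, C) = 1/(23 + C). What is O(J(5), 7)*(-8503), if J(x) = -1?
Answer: -8503/30 ≈ -283.43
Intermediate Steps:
O(J(5), 7)*(-8503) = -8503/(23 + 7) = -8503/30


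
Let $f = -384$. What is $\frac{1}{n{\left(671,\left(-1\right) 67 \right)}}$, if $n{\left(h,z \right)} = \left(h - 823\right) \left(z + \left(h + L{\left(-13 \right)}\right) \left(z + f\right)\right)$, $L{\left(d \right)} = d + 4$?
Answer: $\frac{1}{45391608} \approx 2.203 \cdot 10^{-8}$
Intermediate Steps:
$L{\left(d \right)} = 4 + d$
$n{\left(h,z \right)} = \left(-823 + h\right) \left(z + \left(-384 + z\right) \left(-9 + h\right)\right)$ ($n{\left(h,z \right)} = \left(h - 823\right) \left(z + \left(h + \left(4 - 13\right)\right) \left(z - 384\right)\right) = \left(-823 + h\right) \left(z + \left(h - 9\right) \left(-384 + z\right)\right) = \left(-823 + h\right) \left(z + \left(-9 + h\right) \left(-384 + z\right)\right) = \left(-823 + h\right) \left(z + \left(-384 + z\right) \left(-9 + h\right)\right)$)
$\frac{1}{n{\left(671,\left(-1\right) 67 \right)}} = \frac{1}{-2844288 - 384 \cdot 671^{2} + 6584 \left(\left(-1\right) 67\right) + 319488 \cdot 671 + \left(-1\right) 67 \cdot 671^{2} - 557601 \left(\left(-1\right) 67\right)} = \frac{1}{-2844288 - 172892544 + 6584 \left(-67\right) + 214376448 - 30166147 - 557601 \left(-67\right)} = \frac{1}{-2844288 - 172892544 - 441128 + 214376448 - 30166147 + 37359267} = \frac{1}{45391608}$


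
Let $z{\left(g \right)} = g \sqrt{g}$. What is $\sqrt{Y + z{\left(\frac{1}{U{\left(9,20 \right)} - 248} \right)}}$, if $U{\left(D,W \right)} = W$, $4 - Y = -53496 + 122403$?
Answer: $\frac{\sqrt{-3581853552 - 2 i \sqrt{57}}}{228} \approx 5.5328 \cdot 10^{-7} - 262.49 i$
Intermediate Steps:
$Y = -68903$ ($Y = 4 - \left(-53496 + 122403\right) = 4 - 68907 = -68903$)
$z{\left(g \right)} = g^{\frac{3}{2}}$
$\sqrt{Y + z{\left(\frac{1}{U{\left(9,20 \right)} - 248} \right)}} = \sqrt{-68903 + \left(\frac{1}{20 - 248}\right)^{\frac{3}{2}}} = \sqrt{-68903 + \left(\frac{1}{-228}\right)^{\frac{3}{2}}} = \sqrt{-68903 + \left(- \frac{1}{228}\right)^{\frac{3}{2}}} = \sqrt{-68903 - \frac{i \sqrt{57}}{25992}}$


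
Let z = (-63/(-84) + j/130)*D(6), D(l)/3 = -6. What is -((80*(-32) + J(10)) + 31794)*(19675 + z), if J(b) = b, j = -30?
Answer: -7476330954/13 ≈ -5.7510e+8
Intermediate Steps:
D(l) = -18 (D(l) = 3*(-6) = -18)
z = -243/26 (z = (-63/(-84) - 30/130)*(-18) = (-63*(-1/84) - 30*1/130)*(-18) = (¾ - 3/13)*(-18) = (27/52)*(-18) = -243/26 ≈ -9.3462)
-((80*(-32) + J(10)) + 31794)*(19675 + z) = -((80*(-32) + 10) + 31794)*(19675 - 243/26) = -((-2560 + 10) + 31794)*511307/26 = -(-2550 + 31794)*511307/26 = -29244*511307/26 = -1*7476330954/13 = -7476330954/13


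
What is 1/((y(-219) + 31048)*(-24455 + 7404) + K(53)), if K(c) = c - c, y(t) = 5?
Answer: -1/529484703 ≈ -1.8886e-9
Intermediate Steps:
K(c) = 0
1/((y(-219) + 31048)*(-24455 + 7404) + K(53)) = 1/((5 + 31048)*(-24455 + 7404) + 0) = 1/(31053*(-17051) + 0) = 1/(-529484703 + 0) = 1/(-529484703) = -1/529484703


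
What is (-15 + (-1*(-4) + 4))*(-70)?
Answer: 490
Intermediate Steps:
(-15 + (-1*(-4) + 4))*(-70) = (-15 + (4 + 4))*(-70) = (-15 + 8)*(-70) = -7*(-70) = 490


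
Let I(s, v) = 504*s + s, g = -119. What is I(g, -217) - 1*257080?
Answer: -317175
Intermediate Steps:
I(s, v) = 505*s
I(g, -217) - 1*257080 = 505*(-119) - 1*257080 = -60095 - 257080 = -317175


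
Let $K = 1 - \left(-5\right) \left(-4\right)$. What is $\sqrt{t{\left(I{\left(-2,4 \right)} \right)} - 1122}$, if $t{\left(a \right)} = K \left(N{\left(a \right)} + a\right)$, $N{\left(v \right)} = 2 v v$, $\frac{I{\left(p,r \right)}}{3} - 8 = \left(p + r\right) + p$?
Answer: $i \sqrt{23466} \approx 153.19 i$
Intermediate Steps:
$I{\left(p,r \right)} = 24 + 3 r + 6 p$ ($I{\left(p,r \right)} = 24 + 3 \left(\left(p + r\right) + p\right) = 24 + 3 \left(r + 2 p\right) = 24 + \left(3 r + 6 p\right) = 24 + 3 r + 6 p$)
$N{\left(v \right)} = 2 v^{2}$
$K = -19$ ($K = 1 - 20 = -19$)
$t{\left(a \right)} = - 38 a^{2} - 19 a$ ($t{\left(a \right)} = - 19 \left(2 a^{2} + a\right) = - 19 \left(a + 2 a^{2}\right) = - 38 a^{2} - 19 a$)
$\sqrt{t{\left(I{\left(-2,4 \right)} \right)} - 1122} = \sqrt{19 \left(24 + 3 \cdot 4 + 6 \left(-2\right)\right) \left(-1 - 2 \left(24 + 3 \cdot 4 + 6 \left(-2\right)\right)\right) - 1122} = \sqrt{19 \left(24 + 12 - 12\right) \left(-1 - 2 \left(24 + 12 - 12\right)\right) - 1122} = \sqrt{19 \cdot 24 \left(-1 - 48\right) - 1122} = \sqrt{19 \cdot 24 \left(-49\right) - 1122} = \sqrt{-22344 - 1122} = \sqrt{-23466} = i \sqrt{23466}$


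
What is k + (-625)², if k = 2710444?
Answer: 3101069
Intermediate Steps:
k + (-625)² = 2710444 + (-625)² = 2710444 + 390625 = 3101069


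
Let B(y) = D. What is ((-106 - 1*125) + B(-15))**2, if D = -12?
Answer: 59049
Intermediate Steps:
B(y) = -12
((-106 - 1*125) + B(-15))**2 = ((-106 - 1*125) - 12)**2 = ((-106 - 125) - 12)**2 = (-231 - 12)**2 = (-243)**2 = 59049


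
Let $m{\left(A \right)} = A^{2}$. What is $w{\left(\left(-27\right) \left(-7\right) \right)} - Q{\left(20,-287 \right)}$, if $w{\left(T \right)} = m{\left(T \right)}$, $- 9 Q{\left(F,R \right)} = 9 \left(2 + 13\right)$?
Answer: $35736$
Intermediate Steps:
$Q{\left(F,R \right)} = -15$ ($Q{\left(F,R \right)} = - \frac{9 \left(2 + 13\right)}{9} = - \frac{9 \cdot 15}{9} = \left(- \frac{1}{9}\right) 135 = -15$)
$w{\left(T \right)} = T^{2}$
$w{\left(\left(-27\right) \left(-7\right) \right)} - Q{\left(20,-287 \right)} = \left(\left(-27\right) \left(-7\right)\right)^{2} - -15 = 189^{2} + 15 = 35721 + 15 = 35736$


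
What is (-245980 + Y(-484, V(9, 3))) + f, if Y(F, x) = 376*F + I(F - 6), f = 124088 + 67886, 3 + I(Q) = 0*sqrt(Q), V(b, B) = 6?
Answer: -235993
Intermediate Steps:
I(Q) = -3 (I(Q) = -3 + 0*sqrt(Q) = -3 + 0 = -3)
f = 191974
Y(F, x) = -3 + 376*F (Y(F, x) = 376*F - 3 = -3 + 376*F)
(-245980 + Y(-484, V(9, 3))) + f = (-245980 + (-3 + 376*(-484))) + 191974 = (-245980 + (-3 - 181984)) + 191974 = (-245980 - 181987) + 191974 = -427967 + 191974 = -235993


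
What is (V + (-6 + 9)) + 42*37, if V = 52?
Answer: 1609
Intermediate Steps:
(V + (-6 + 9)) + 42*37 = (52 + (-6 + 9)) + 42*37 = (52 + 3) + 1554 = 55 + 1554 = 1609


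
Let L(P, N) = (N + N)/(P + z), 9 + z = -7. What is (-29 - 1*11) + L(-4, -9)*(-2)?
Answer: -209/5 ≈ -41.800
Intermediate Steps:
z = -16 (z = -9 - 7 = -16)
L(P, N) = 2*N/(-16 + P) (L(P, N) = (N + N)/(P - 16) = (2*N)/(-16 + P) = 2*N/(-16 + P))
(-29 - 1*11) + L(-4, -9)*(-2) = (-29 - 1*11) + (2*(-9)/(-16 - 4))*(-2) = (-29 - 11) + (2*(-9)/(-20))*(-2) = -40 + (2*(-9)*(-1/20))*(-2) = -40 + (9/10)*(-2) = -40 - 9/5 = -209/5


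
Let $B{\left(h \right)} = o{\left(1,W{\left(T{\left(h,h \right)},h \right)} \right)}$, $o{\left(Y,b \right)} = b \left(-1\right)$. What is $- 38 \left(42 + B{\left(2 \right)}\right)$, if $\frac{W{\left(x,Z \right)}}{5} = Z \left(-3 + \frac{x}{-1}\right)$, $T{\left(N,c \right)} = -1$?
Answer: $-2356$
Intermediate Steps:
$W{\left(x,Z \right)} = 5 Z \left(-3 - x\right)$ ($W{\left(x,Z \right)} = 5 Z \left(-3 + \frac{x}{-1}\right) = 5 Z \left(-3 + x \left(-1\right)\right) = 5 Z \left(-3 - x\right)$)
$o{\left(Y,b \right)} = - b$
$B{\left(h \right)} = 10 h$ ($B{\left(h \right)} = - \left(-5\right) h \left(3 - 1\right) = - \left(-5\right) h 2 = - \left(-10\right) h = 10 h$)
$- 38 \left(42 + B{\left(2 \right)}\right) = - 38 \left(42 + 10 \cdot 2\right) = - 38 \left(42 + 20\right) = \left(-38\right) 62 = -2356$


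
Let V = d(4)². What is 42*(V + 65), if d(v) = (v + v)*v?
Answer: 45738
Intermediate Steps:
d(v) = 2*v² (d(v) = (2*v)*v = 2*v²)
V = 1024 (V = (2*4²)² = (2*16)² = 32² = 1024)
42*(V + 65) = 42*(1024 + 65) = 42*1089 = 45738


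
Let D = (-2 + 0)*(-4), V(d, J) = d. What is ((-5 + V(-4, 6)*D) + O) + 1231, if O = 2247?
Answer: 3441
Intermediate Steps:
D = 8 (D = -2*(-4) = 8)
((-5 + V(-4, 6)*D) + O) + 1231 = ((-5 - 4*8) + 2247) + 1231 = ((-5 - 32) + 2247) + 1231 = (-37 + 2247) + 1231 = 2210 + 1231 = 3441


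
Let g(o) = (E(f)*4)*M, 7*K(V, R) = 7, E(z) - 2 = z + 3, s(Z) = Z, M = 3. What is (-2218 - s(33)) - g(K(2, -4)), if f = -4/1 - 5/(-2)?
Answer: -2293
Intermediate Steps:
f = -3/2 (f = -4*1 - 5*(-1/2) = -4 + 5/2 = -3/2 ≈ -1.5000)
E(z) = 5 + z (E(z) = 2 + (z + 3) = 2 + (3 + z) = 5 + z)
K(V, R) = 1 (K(V, R) = (1/7)*7 = 1)
g(o) = 42 (g(o) = ((5 - 3/2)*4)*3 = ((7/2)*4)*3 = 14*3 = 42)
(-2218 - s(33)) - g(K(2, -4)) = (-2218 - 1*33) - 1*42 = (-2218 - 33) - 42 = -2251 - 42 = -2293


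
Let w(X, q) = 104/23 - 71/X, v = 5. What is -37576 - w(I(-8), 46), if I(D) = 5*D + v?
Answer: -30253953/805 ≈ -37583.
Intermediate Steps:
I(D) = 5 + 5*D (I(D) = 5*D + 5 = 5 + 5*D)
w(X, q) = 104/23 - 71/X (w(X, q) = 104*(1/23) - 71/X = 104/23 - 71/X)
-37576 - w(I(-8), 46) = -37576 - (104/23 - 71/(5 + 5*(-8))) = -37576 - (104/23 - 71/(5 - 40)) = -37576 - (104/23 - 71/(-35)) = -37576 - (104/23 - 71*(-1/35)) = -37576 - (104/23 + 71/35) = -37576 - 1*5273/805 = -37576 - 5273/805 = -30253953/805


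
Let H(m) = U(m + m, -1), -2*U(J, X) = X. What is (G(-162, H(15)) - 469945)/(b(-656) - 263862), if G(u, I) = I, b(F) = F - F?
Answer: 939889/527724 ≈ 1.7810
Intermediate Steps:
b(F) = 0
U(J, X) = -X/2
H(m) = ½ (H(m) = -½*(-1) = ½)
(G(-162, H(15)) - 469945)/(b(-656) - 263862) = (½ - 469945)/(0 - 263862) = -939889/2/(-263862) = -939889/2*(-1/263862) = 939889/527724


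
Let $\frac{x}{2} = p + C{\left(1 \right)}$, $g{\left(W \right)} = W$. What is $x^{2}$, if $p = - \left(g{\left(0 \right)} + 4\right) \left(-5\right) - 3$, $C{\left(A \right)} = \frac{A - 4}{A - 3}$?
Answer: $1369$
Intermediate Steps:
$C{\left(A \right)} = \frac{-4 + A}{-3 + A}$
$p = 17$ ($p = - \left(0 + 4\right) \left(-5\right) - 3 = - 4 \left(-5\right) - 3 = \left(-1\right) \left(-20\right) - 3 = 20 - 3 = 17$)
$x = 37$ ($x = 2 \left(17 + \frac{-4 + 1}{-3 + 1}\right) = 2 \left(17 + \frac{1}{-2} \left(-3\right)\right) = 2 \left(17 - - \frac{3}{2}\right) = 2 \left(17 + \frac{3}{2}\right) = 2 \cdot \frac{37}{2} = 37$)
$x^{2} = 37^{2} = 1369$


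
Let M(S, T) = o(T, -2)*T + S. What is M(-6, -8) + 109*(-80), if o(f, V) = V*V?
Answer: -8758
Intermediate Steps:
o(f, V) = V²
M(S, T) = S + 4*T (M(S, T) = (-2)²*T + S = 4*T + S = S + 4*T)
M(-6, -8) + 109*(-80) = (-6 + 4*(-8)) + 109*(-80) = (-6 - 32) - 8720 = -38 - 8720 = -8758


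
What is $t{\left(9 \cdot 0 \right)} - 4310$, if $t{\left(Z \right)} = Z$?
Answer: $-4310$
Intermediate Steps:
$t{\left(9 \cdot 0 \right)} - 4310 = 9 \cdot 0 - 4310 = 0 - 4310 = -4310$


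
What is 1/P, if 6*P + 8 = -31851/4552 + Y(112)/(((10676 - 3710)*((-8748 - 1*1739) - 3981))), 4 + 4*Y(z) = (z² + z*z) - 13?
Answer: -458769168576/1146709311049 ≈ -0.40007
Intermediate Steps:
Y(z) = -17/4 + z²/2 (Y(z) = -1 + ((z² + z*z) - 13)/4 = -1 + ((z² + z²) - 13)/4 = -1 + (2*z² - 13)/4 = -1 + (-13 + 2*z²)/4 = -1 + (-13/4 + z²/2) = -17/4 + z²/2)
P = -1146709311049/458769168576 (P = -4/3 + (-31851/4552 + (-17/4 + (½)*112²)/(((10676 - 3710)*((-8748 - 1*1739) - 3981))))/6 = -4/3 + (-31851*1/4552 + (-17/4 + (½)*12544)/((6966*((-8748 - 1739) - 3981))))/6 = -4/3 + (-31851/4552 + (-17/4 + 6272)/((6966*(-10487 - 3981))))/6 = -4/3 + (-31851/4552 + 25071/(4*((6966*(-14468)))))/6 = -4/3 + (-31851/4552 + (25071/4)/(-100784088))/6 = -4/3 + (-31851/4552 + (25071/4)*(-1/100784088))/6 = -4/3 + (-31851/4552 - 8357/134378784)/6 = -4/3 + (⅙)*(-535017086281/76461528096) = -4/3 - 535017086281/458769168576 = -1146709311049/458769168576 ≈ -2.4995)
1/P = 1/(-1146709311049/458769168576) = -458769168576/1146709311049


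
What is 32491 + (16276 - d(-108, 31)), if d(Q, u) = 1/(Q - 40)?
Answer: 7217517/148 ≈ 48767.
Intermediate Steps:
d(Q, u) = 1/(-40 + Q)
32491 + (16276 - d(-108, 31)) = 32491 + (16276 - 1/(-40 - 108)) = 32491 + (16276 - 1/(-148)) = 32491 + (16276 - 1*(-1/148)) = 32491 + (16276 + 1/148) = 32491 + 2408849/148 = 7217517/148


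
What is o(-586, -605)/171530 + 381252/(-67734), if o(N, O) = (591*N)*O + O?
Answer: 470889342073/387280434 ≈ 1215.9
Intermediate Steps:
o(N, O) = O + 591*N*O (o(N, O) = 591*N*O + O = O + 591*N*O)
o(-586, -605)/171530 + 381252/(-67734) = -605*(1 + 591*(-586))/171530 + 381252/(-67734) = -605*(1 - 346326)*(1/171530) + 381252*(-1/67734) = -605*(-346325)*(1/171530) - 63542/11289 = 209526625*(1/171530) - 63542/11289 = 41905325/34306 - 63542/11289 = 470889342073/387280434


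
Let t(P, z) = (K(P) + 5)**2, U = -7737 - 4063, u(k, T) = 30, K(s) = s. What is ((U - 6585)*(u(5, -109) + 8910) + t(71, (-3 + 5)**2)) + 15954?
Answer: -164340170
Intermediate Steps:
U = -11800
t(P, z) = (5 + P)**2 (t(P, z) = (P + 5)**2 = (5 + P)**2)
((U - 6585)*(u(5, -109) + 8910) + t(71, (-3 + 5)**2)) + 15954 = ((-11800 - 6585)*(30 + 8910) + (5 + 71)**2) + 15954 = (-18385*8940 + 76**2) + 15954 = (-164361900 + 5776) + 15954 = -164356124 + 15954 = -164340170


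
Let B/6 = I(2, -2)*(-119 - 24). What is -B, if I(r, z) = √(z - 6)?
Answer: 1716*I*√2 ≈ 2426.8*I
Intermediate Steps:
I(r, z) = √(-6 + z)
B = -1716*I*√2 (B = 6*(√(-6 - 2)*(-119 - 24)) = 6*(√(-8)*(-143)) = 6*((2*I*√2)*(-143)) = 6*(-286*I*√2) = -1716*I*√2 ≈ -2426.8*I)
-B = -(-1716)*I*√2 = 1716*I*√2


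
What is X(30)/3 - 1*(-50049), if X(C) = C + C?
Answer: 50069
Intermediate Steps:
X(C) = 2*C
X(30)/3 - 1*(-50049) = (2*30)/3 - 1*(-50049) = (⅓)*60 + 50049 = 20 + 50049 = 50069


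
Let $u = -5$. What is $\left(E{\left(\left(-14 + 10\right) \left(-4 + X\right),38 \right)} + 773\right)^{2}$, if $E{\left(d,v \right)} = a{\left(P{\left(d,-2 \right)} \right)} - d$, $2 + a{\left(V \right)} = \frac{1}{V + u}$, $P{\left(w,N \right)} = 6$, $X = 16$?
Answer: $672400$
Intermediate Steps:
$a{\left(V \right)} = -2 + \frac{1}{-5 + V}$ ($a{\left(V \right)} = -2 + \frac{1}{V - 5} = -2 + \frac{1}{-5 + V}$)
$E{\left(d,v \right)} = -1 - d$ ($E{\left(d,v \right)} = \frac{11 - 12}{-5 + 6} - d = \frac{11 - 12}{1} - d = 1 \left(-1\right) - d = -1 - d$)
$\left(E{\left(\left(-14 + 10\right) \left(-4 + X\right),38 \right)} + 773\right)^{2} = \left(\left(-1 - \left(-14 + 10\right) \left(-4 + 16\right)\right) + 773\right)^{2} = \left(\left(-1 - \left(-4\right) 12\right) + 773\right)^{2} = \left(\left(-1 - -48\right) + 773\right)^{2} = \left(\left(-1 + 48\right) + 773\right)^{2} = \left(47 + 773\right)^{2} = 820^{2} = 672400$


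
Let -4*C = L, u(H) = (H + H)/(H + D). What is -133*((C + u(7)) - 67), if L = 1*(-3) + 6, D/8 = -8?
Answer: 108521/12 ≈ 9043.4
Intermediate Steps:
D = -64 (D = 8*(-8) = -64)
u(H) = 2*H/(-64 + H) (u(H) = (H + H)/(H - 64) = (2*H)/(-64 + H) = 2*H/(-64 + H))
L = 3 (L = -3 + 6 = 3)
C = -3/4 (C = -1/4*3 = -3/4 ≈ -0.75000)
-133*((C + u(7)) - 67) = -133*((-3/4 + 2*7/(-64 + 7)) - 67) = -133*((-3/4 + 2*7/(-57)) - 67) = -133*((-3/4 + 2*7*(-1/57)) - 67) = -133*((-3/4 - 14/57) - 67) = -133*(-227/228 - 67) = -133*(-15503/228) = 108521/12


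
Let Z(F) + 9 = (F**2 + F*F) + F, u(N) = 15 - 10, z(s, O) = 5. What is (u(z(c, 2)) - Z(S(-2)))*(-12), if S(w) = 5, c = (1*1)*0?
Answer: 492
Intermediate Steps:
c = 0 (c = 1*0 = 0)
u(N) = 5
Z(F) = -9 + F + 2*F**2 (Z(F) = -9 + ((F**2 + F*F) + F) = -9 + ((F**2 + F**2) + F) = -9 + (2*F**2 + F) = -9 + (F + 2*F**2) = -9 + F + 2*F**2)
(u(z(c, 2)) - Z(S(-2)))*(-12) = (5 - (-9 + 5 + 2*5**2))*(-12) = (5 - (-9 + 5 + 2*25))*(-12) = (5 - (-9 + 5 + 50))*(-12) = (5 - 1*46)*(-12) = (5 - 46)*(-12) = -41*(-12) = 492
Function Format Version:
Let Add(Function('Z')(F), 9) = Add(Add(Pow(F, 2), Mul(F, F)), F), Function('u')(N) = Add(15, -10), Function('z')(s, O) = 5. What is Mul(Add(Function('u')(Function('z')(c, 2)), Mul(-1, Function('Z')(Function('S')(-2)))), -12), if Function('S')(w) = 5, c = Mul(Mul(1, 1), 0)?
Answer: 492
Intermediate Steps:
c = 0 (c = Mul(1, 0) = 0)
Function('u')(N) = 5
Function('Z')(F) = Add(-9, F, Mul(2, Pow(F, 2))) (Function('Z')(F) = Add(-9, Add(Add(Pow(F, 2), Mul(F, F)), F)) = Add(-9, Add(Add(Pow(F, 2), Pow(F, 2)), F)) = Add(-9, Add(Mul(2, Pow(F, 2)), F)) = Add(-9, Add(F, Mul(2, Pow(F, 2)))) = Add(-9, F, Mul(2, Pow(F, 2))))
Mul(Add(Function('u')(Function('z')(c, 2)), Mul(-1, Function('Z')(Function('S')(-2)))), -12) = Mul(Add(5, Mul(-1, Add(-9, 5, Mul(2, Pow(5, 2))))), -12) = Mul(Add(5, Mul(-1, Add(-9, 5, Mul(2, 25)))), -12) = Mul(Add(5, Mul(-1, Add(-9, 5, 50))), -12) = Mul(Add(5, Mul(-1, 46)), -12) = Mul(Add(5, -46), -12) = Mul(-41, -12) = 492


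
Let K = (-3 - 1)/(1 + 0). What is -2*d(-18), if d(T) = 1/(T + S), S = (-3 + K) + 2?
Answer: 2/23 ≈ 0.086957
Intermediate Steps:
K = -4 (K = -4/1 = -4*1 = -4)
S = -5 (S = (-3 - 4) + 2 = -7 + 2 = -5)
d(T) = 1/(-5 + T) (d(T) = 1/(T - 5) = 1/(-5 + T))
-2*d(-18) = -2/(-5 - 18) = -2/(-23) = -2*(-1/23) = 2/23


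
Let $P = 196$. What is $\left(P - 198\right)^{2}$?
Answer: $4$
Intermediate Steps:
$\left(P - 198\right)^{2} = \left(196 - 198\right)^{2} = \left(-2\right)^{2} = 4$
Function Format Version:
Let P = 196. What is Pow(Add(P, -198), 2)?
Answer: 4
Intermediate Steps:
Pow(Add(P, -198), 2) = Pow(Add(196, -198), 2) = Pow(-2, 2) = 4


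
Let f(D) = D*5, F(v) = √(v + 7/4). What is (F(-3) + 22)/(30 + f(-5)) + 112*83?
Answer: 46502/5 + I*√5/10 ≈ 9300.4 + 0.22361*I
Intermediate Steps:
F(v) = √(7/4 + v) (F(v) = √(v + 7*(¼)) = √(v + 7/4) = √(7/4 + v))
f(D) = 5*D
(F(-3) + 22)/(30 + f(-5)) + 112*83 = (√(7 + 4*(-3))/2 + 22)/(30 + 5*(-5)) + 112*83 = (√(7 - 12)/2 + 22)/(30 - 25) + 9296 = (√(-5)/2 + 22)/5 + 9296 = ((I*√5)/2 + 22)*(⅕) + 9296 = (I*√5/2 + 22)*(⅕) + 9296 = (22 + I*√5/2)*(⅕) + 9296 = (22/5 + I*√5/10) + 9296 = 46502/5 + I*√5/10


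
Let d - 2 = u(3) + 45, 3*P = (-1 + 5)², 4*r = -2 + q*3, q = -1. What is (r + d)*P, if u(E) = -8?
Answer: 604/3 ≈ 201.33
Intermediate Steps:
r = -5/4 (r = (-2 - 1*3)/4 = (-2 - 3)/4 = (¼)*(-5) = -5/4 ≈ -1.2500)
P = 16/3 (P = (-1 + 5)²/3 = (⅓)*4² = (⅓)*16 = 16/3 ≈ 5.3333)
d = 39 (d = 2 + (-8 + 45) = 2 + 37 = 39)
(r + d)*P = (-5/4 + 39)*(16/3) = (151/4)*(16/3) = 604/3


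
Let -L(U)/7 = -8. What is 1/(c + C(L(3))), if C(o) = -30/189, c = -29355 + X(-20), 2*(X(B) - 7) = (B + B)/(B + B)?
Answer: -126/3697805 ≈ -3.4074e-5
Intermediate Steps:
L(U) = 56 (L(U) = -7*(-8) = 56)
X(B) = 15/2 (X(B) = 7 + ((B + B)/(B + B))/2 = 7 + ((2*B)/((2*B)))/2 = 7 + ((2*B)*(1/(2*B)))/2 = 7 + (½)*1 = 7 + ½ = 15/2)
c = -58695/2 (c = -29355 + 15/2 = -58695/2 ≈ -29348.)
C(o) = -10/63 (C(o) = -30*1/189 = -10/63)
1/(c + C(L(3))) = 1/(-58695/2 - 10/63) = 1/(-3697805/126) = -126/3697805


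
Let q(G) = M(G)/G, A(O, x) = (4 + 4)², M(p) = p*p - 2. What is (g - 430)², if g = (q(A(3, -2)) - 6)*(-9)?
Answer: 927507025/1024 ≈ 9.0577e+5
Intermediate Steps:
M(p) = -2 + p² (M(p) = p² - 2 = -2 + p²)
A(O, x) = 64 (A(O, x) = 8² = 64)
q(G) = (-2 + G²)/G
g = -16695/32 (g = ((64 - 2/64) - 6)*(-9) = ((64 - 2*1/64) - 6)*(-9) = ((64 - 1/32) - 6)*(-9) = (2047/32 - 6)*(-9) = (1855/32)*(-9) = -16695/32 ≈ -521.72)
(g - 430)² = (-16695/32 - 430)² = (-30455/32)² = 927507025/1024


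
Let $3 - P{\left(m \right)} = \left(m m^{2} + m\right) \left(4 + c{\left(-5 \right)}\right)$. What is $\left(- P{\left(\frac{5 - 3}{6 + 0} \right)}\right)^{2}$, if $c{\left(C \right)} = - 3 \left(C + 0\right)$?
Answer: $\frac{11881}{729} \approx 16.298$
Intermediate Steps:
$c{\left(C \right)} = - 3 C$
$P{\left(m \right)} = 3 - 19 m - 19 m^{3}$ ($P{\left(m \right)} = 3 - \left(m m^{2} + m\right) \left(4 - -15\right) = 3 - \left(m^{3} + m\right) \left(4 + 15\right) = 3 - \left(m + m^{3}\right) 19 = 3 - \left(19 m + 19 m^{3}\right) = 3 - 19 m - 19 m^{3}$)
$\left(- P{\left(\frac{5 - 3}{6 + 0} \right)}\right)^{2} = \left(- (3 - 19 \frac{5 - 3}{6 + 0} - 19 \left(\frac{5 - 3}{6 + 0}\right)^{3})\right)^{2} = \left(- (3 - 19 \cdot \frac{2}{6} - 19 \left(\frac{2}{6}\right)^{3})\right)^{2} = \left(- (3 - 19 \cdot 2 \cdot \frac{1}{6} - 19 \left(2 \cdot \frac{1}{6}\right)^{3})\right)^{2} = \left(- (3 - \frac{19}{3} - \frac{19}{27})\right)^{2} = \left(\left(-1\right) \left(- \frac{109}{27}\right)\right)^{2} = \left(\frac{109}{27}\right)^{2} = \frac{11881}{729}$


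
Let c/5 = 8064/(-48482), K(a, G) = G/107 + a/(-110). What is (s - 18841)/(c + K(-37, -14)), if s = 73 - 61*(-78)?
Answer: 571040735100/25520603 ≈ 22376.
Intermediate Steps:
K(a, G) = -a/110 + G/107 (K(a, G) = G*(1/107) + a*(-1/110) = G/107 - a/110 = -a/110 + G/107)
s = 4831 (s = 73 + 4758 = 4831)
c = -2880/3463 (c = 5*(8064/(-48482)) = 5*(8064*(-1/48482)) = 5*(-576/3463) = -2880/3463 ≈ -0.83165)
(s - 18841)/(c + K(-37, -14)) = (4831 - 18841)/(-2880/3463 + (-1/110*(-37) + (1/107)*(-14))) = -14010/(-2880/3463 + (37/110 - 14/107)) = -14010/(-2880/3463 + 2419/11770) = -14010/(-25520603/40759510) = -14010*(-40759510/25520603) = 571040735100/25520603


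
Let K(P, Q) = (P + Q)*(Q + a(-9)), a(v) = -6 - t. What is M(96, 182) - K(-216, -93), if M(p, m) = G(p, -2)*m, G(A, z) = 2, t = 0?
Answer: -30227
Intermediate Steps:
a(v) = -6 (a(v) = -6 - 1*0 = -6 + 0 = -6)
M(p, m) = 2*m
K(P, Q) = (-6 + Q)*(P + Q) (K(P, Q) = (P + Q)*(Q - 6) = (P + Q)*(-6 + Q) = (-6 + Q)*(P + Q))
M(96, 182) - K(-216, -93) = 2*182 - ((-93)**2 - 6*(-216) - 6*(-93) - 216*(-93)) = 364 - (8649 + 1296 + 558 + 20088) = 364 - 1*30591 = 364 - 30591 = -30227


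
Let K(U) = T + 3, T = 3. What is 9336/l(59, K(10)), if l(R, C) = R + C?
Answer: 9336/65 ≈ 143.63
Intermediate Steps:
K(U) = 6 (K(U) = 3 + 3 = 6)
l(R, C) = C + R
9336/l(59, K(10)) = 9336/(6 + 59) = 9336/65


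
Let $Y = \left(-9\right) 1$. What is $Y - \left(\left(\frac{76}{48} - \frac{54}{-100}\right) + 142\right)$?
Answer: $- \frac{45937}{300} \approx -153.12$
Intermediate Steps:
$Y = -9$
$Y - \left(\left(\frac{76}{48} - \frac{54}{-100}\right) + 142\right) = -9 - \left(\left(\frac{76}{48} - \frac{54}{-100}\right) + 142\right) = -9 - \left(\left(76 \cdot \frac{1}{48} - - \frac{27}{50}\right) + 142\right) = -9 - \left(\left(\frac{19}{12} + \frac{27}{50}\right) + 142\right) = -9 - \left(\frac{637}{300} + 142\right) = -9 - \frac{43237}{300} = - \frac{45937}{300}$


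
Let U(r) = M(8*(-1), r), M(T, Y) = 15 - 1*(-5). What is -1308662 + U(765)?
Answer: -1308642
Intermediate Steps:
M(T, Y) = 20 (M(T, Y) = 15 + 5 = 20)
U(r) = 20
-1308662 + U(765) = -1308662 + 20 = -1308642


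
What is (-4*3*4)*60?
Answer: -2880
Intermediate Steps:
(-4*3*4)*60 = -12*4*60 = -48*60 = -2880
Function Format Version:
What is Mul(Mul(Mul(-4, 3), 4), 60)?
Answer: -2880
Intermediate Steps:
Mul(Mul(Mul(-4, 3), 4), 60) = Mul(Mul(-12, 4), 60) = Mul(-48, 60) = -2880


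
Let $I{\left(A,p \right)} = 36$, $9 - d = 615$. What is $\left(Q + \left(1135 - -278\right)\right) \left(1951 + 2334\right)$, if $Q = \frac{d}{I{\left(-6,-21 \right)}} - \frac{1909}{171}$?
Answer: $\frac{2029680235}{342} \approx 5.9347 \cdot 10^{6}$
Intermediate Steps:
$d = -606$ ($d = 9 - 615 = -606$)
$Q = - \frac{9575}{342}$ ($Q = - \frac{606}{36} - \frac{1909}{171} = \left(-606\right) \frac{1}{36} - \frac{1909}{171} = - \frac{101}{6} - \frac{1909}{171} = - \frac{9575}{342} \approx -27.997$)
$\left(Q + \left(1135 - -278\right)\right) \left(1951 + 2334\right) = \left(- \frac{9575}{342} + \left(1135 - -278\right)\right) \left(1951 + 2334\right) = \left(- \frac{9575}{342} + \left(1135 + 278\right)\right) 4285 = \left(- \frac{9575}{342} + 1413\right) 4285 = \frac{473671}{342} \cdot 4285 = \frac{2029680235}{342}$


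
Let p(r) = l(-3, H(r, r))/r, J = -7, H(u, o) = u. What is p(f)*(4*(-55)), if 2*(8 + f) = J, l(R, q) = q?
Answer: -220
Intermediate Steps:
f = -23/2 (f = -8 + (1/2)*(-7) = -8 - 7/2 = -23/2 ≈ -11.500)
p(r) = 1 (p(r) = r/r = 1)
p(f)*(4*(-55)) = 1*(4*(-55)) = 1*(-220) = -220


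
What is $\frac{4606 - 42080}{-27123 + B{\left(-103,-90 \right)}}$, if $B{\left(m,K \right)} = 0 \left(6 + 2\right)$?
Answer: $\frac{37474}{27123} \approx 1.3816$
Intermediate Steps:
$B{\left(m,K \right)} = 0$ ($B{\left(m,K \right)} = 0 \cdot 8 = 0$)
$\frac{4606 - 42080}{-27123 + B{\left(-103,-90 \right)}} = \frac{4606 - 42080}{-27123 + 0} = - \frac{37474}{-27123} = \left(-37474\right) \left(- \frac{1}{27123}\right) = \frac{37474}{27123}$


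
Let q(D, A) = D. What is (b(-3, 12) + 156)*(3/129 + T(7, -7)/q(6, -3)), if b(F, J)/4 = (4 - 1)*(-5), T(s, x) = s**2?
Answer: 33808/43 ≈ 786.23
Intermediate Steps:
b(F, J) = -60 (b(F, J) = 4*((4 - 1)*(-5)) = 4*(3*(-5)) = 4*(-15) = -60)
(b(-3, 12) + 156)*(3/129 + T(7, -7)/q(6, -3)) = (-60 + 156)*(3/129 + 7**2/6) = 96*(3*(1/129) + 49*(1/6)) = 96*(1/43 + 49/6) = 96*(2113/258) = 33808/43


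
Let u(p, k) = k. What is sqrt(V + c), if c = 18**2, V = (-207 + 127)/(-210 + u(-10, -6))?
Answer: sqrt(26274)/9 ≈ 18.010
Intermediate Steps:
V = 10/27 (V = (-207 + 127)/(-210 - 6) = -80/(-216) = -80*(-1/216) = 10/27 ≈ 0.37037)
c = 324
sqrt(V + c) = sqrt(10/27 + 324) = sqrt(8758/27) = sqrt(26274)/9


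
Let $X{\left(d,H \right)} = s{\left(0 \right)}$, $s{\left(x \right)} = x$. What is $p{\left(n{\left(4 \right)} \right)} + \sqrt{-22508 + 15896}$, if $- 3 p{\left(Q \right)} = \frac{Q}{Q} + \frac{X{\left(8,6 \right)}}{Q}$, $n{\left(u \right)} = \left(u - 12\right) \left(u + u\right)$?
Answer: $- \frac{1}{3} + 2 i \sqrt{1653} \approx -0.33333 + 81.314 i$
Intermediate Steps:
$n{\left(u \right)} = 2 u \left(-12 + u\right)$ ($n{\left(u \right)} = \left(-12 + u\right) 2 u = 2 u \left(-12 + u\right)$)
$X{\left(d,H \right)} = 0$
$p{\left(Q \right)} = - \frac{1}{3}$ ($p{\left(Q \right)} = - \frac{\frac{Q}{Q} + \frac{0}{Q}}{3} = - \frac{1 + 0}{3} = \left(- \frac{1}{3}\right) 1 = - \frac{1}{3}$)
$p{\left(n{\left(4 \right)} \right)} + \sqrt{-22508 + 15896} = - \frac{1}{3} + \sqrt{-22508 + 15896} = - \frac{1}{3} + \sqrt{-6612} = - \frac{1}{3} + 2 i \sqrt{1653}$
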